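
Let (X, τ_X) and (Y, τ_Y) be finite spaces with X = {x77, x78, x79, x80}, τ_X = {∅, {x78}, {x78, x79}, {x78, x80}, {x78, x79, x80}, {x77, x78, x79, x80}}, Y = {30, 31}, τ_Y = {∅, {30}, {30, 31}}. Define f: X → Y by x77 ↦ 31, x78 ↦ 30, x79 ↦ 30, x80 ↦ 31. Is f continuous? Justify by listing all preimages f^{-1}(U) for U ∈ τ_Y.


f IS continuous.

Compute f^{-1}(U) for each U ∈ τ_Y:
  U = ∅: f^{-1}(U) = ∅ ∈ τ_X ✓.
  U = {30}: f^{-1}(U) = {x78, x79} ∈ τ_X ✓.
  U = {30, 31}: f^{-1}(U) = {x77, x78, x79, x80} ∈ τ_X ✓.
Every preimage lies in τ_X, so f IS continuous.


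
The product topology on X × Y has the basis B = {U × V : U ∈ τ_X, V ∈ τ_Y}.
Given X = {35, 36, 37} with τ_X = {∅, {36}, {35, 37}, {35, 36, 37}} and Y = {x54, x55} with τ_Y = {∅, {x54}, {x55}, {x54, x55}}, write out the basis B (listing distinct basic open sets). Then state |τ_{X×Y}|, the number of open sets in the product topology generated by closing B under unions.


Basis B = {∅ × ∅, {36} × {x54}, {36} × {x55}, {35, 37} × {x54}, {35, 37} × {x55}, {36} × {x54, x55}, {35, 36, 37} × {x54}, {35, 36, 37} × {x55}, {35, 37} × {x54, x55}, {35, 36, 37} × {x54, x55}}; |τ_{X×Y}| = 16.

Enumerate products U × V with U ∈ τ_X, V ∈ τ_Y (deduplicated):
  ∅ × ∅ = {} (∅)
  {36} × {x54} = {(36,x54)}
  {36} × {x55} = {(36,x55)}
  {35, 37} × {x54} = {(35,x54), (37,x54)}
  {35, 37} × {x55} = {(35,x55), (37,x55)}
  {36} × {x54, x55} = {(36,x54), (36,x55)}
  {35, 36, 37} × {x54} = {(35,x54), (36,x54), (37,x54)}
  {35, 36, 37} × {x55} = {(35,x55), (36,x55), (37,x55)}
  {35, 37} × {x54, x55} = {(35,x54), (35,x55), (37,x54), (37,x55)}
  {35, 36, 37} × {x54, x55} = {(35,x54), (35,x55), (36,x54), (36,x55), (37,x54), (37,x55)}
These 10 distinct sets form the basis B.
Close under arbitrary unions to get τ_{X×Y}; counting gives |τ_{X×Y}| = 16.


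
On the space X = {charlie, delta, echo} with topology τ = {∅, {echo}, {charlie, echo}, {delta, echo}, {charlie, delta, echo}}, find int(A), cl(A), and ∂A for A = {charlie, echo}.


int(A) = {charlie, echo}, cl(A) = {charlie, delta, echo}, ∂A = {delta}.

Closed sets in (X, τ) are complements of opens:
  closed(X, τ) = {∅, {charlie}, {delta}, {charlie, delta}, {charlie, delta, echo}}.
int(A) = ⋃ {U ∈ τ : U ⊆ A}. Opens contained in A: ∅, {echo}, {charlie, echo}.
Taking the union of these: int(A) = {charlie, echo}.
cl(A) = ⋂ {C closed : A ⊆ C}. Closed sets containing A: {charlie, delta, echo}.
Intersecting these: cl(A) = {charlie, delta, echo}.
∂A = cl(A) ∖ int(A) = {charlie, delta, echo} ∖ {charlie, echo} = {delta}.


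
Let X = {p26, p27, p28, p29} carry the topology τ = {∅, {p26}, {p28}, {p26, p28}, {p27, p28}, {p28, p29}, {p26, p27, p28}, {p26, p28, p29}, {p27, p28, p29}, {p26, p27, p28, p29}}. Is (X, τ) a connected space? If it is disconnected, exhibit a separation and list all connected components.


(X, τ) is disconnected; components = [{p26}, {p27, p28, p29}].

Find clopen sets (U ∈ τ with X ∖ U ∈ τ):
  U = ∅, X ∖ U = {p26, p27, p28, p29} — both open, so U is clopen.
  U = {p26}, X ∖ U = {p27, p28, p29} — both open, so U is clopen.
  U = {p27, p28, p29}, X ∖ U = {p26} — both open, so U is clopen.
  U = {p26, p27, p28, p29}, X ∖ U = ∅ — both open, so U is clopen.
Nontrivial clopen(s) exist: e.g. {p27, p28, p29}. So (X, τ) is disconnected.
Compute connected components by grouping points that agree on all clopens:
  component: {p26}
  component: {p27, p28, p29}


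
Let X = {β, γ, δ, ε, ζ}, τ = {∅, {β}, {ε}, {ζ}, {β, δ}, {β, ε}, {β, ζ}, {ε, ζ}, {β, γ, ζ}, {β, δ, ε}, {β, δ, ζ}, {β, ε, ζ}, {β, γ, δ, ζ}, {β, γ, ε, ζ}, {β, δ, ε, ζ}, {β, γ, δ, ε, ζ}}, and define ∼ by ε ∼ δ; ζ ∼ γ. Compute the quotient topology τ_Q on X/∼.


X/∼ = {[β], [γ=ζ], [δ=ε]}; |τ_Q| = 5.

Equivalence classes: [β], [γ=ζ], [δ=ε].
Quotient map π: X → X/∼ sends β ↦ [β], γ ↦ [γ=ζ], δ ↦ [δ=ε], ε ↦ [δ=ε], ζ ↦ [γ=ζ].
For each subset V ⊆ X/∼, compute π^{-1}(V) ⊆ X and check whether π^{-1}(V) ∈ τ. V is open in τ_Q iff π^{-1}(V) ∈ τ.
  V = {}: π^{-1}(V) = ∅ ∈ τ ✓.
  V = {[β]}: π^{-1}(V) = {β} ∈ τ ✓.
  V = {[γ=ζ]}: π^{-1}(V) = {γ, ζ} ∉ τ ✗.
  V = {[β], [γ=ζ]}: π^{-1}(V) = {β, γ, ζ} ∈ τ ✓.
  V = {[δ=ε]}: π^{-1}(V) = {δ, ε} ∉ τ ✗.
  V = {[β], [δ=ε]}: π^{-1}(V) = {β, δ, ε} ∈ τ ✓.
  V = {[γ=ζ], [δ=ε]}: π^{-1}(V) = {γ, δ, ε, ζ} ∉ τ ✗.
  V = {[β], [γ=ζ], [δ=ε]}: π^{-1}(V) = {β, γ, δ, ε, ζ} ∈ τ ✓.
Open sets in the quotient: τ_Q = {{}, {[β]}, {[β], [γ=ζ]}, {[β], [δ=ε]}, {[β], [γ=ζ], [δ=ε]}} (5 elements).


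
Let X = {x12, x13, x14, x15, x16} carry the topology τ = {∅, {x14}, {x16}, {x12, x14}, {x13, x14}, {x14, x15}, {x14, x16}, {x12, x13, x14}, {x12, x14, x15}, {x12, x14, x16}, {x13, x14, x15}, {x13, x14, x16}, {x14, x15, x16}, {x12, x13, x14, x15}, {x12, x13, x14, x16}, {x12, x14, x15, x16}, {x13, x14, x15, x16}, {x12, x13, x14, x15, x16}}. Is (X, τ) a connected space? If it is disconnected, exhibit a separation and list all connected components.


(X, τ) is disconnected; components = [{x16}, {x12, x13, x14, x15}].

Find clopen sets (U ∈ τ with X ∖ U ∈ τ):
  U = ∅, X ∖ U = {x12, x13, x14, x15, x16} — both open, so U is clopen.
  U = {x16}, X ∖ U = {x12, x13, x14, x15} — both open, so U is clopen.
  U = {x12, x13, x14, x15}, X ∖ U = {x16} — both open, so U is clopen.
  U = {x12, x13, x14, x15, x16}, X ∖ U = ∅ — both open, so U is clopen.
Nontrivial clopen(s) exist: e.g. {x12, x13, x14, x15}. So (X, τ) is disconnected.
Compute connected components by grouping points that agree on all clopens:
  component: {x16}
  component: {x12, x13, x14, x15}


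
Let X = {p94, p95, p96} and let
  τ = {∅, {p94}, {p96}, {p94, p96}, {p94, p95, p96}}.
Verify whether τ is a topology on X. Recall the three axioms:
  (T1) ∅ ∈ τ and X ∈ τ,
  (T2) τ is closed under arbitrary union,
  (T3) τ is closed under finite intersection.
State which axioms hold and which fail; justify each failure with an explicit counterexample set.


τ IS a topology on X.

Axiom (T1): ∅ ∈ τ? Yes; X ∈ τ? Yes.
Axiom (T2/T3): check pairwise unions and intersections of members of τ.
All pairwise intersections and unions checked — each lies in τ. Therefore τ satisfies (T1), (T2), (T3): it IS a topology on X.


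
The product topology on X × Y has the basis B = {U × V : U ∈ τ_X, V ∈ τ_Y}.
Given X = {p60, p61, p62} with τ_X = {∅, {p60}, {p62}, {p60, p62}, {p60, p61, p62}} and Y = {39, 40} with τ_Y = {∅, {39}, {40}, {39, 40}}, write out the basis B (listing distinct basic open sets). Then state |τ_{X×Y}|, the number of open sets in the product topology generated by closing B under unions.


Basis B = {∅ × ∅, {p60} × {39}, {p60} × {40}, {p62} × {39}, {p62} × {40}, {p60} × {39, 40}, {p60, p62} × {39}, {p60, p62} × {40}, {p62} × {39, 40}, {p60, p61, p62} × {39}, {p60, p61, p62} × {40}, {p60, p62} × {39, 40}, {p60, p61, p62} × {39, 40}}; |τ_{X×Y}| = 25.

Enumerate products U × V with U ∈ τ_X, V ∈ τ_Y (deduplicated):
  ∅ × ∅ = {} (∅)
  {p60} × {39} = {(p60,39)}
  {p60} × {40} = {(p60,40)}
  {p62} × {39} = {(p62,39)}
  {p62} × {40} = {(p62,40)}
  {p60} × {39, 40} = {(p60,39), (p60,40)}
  {p60, p62} × {39} = {(p60,39), (p62,39)}
  {p60, p62} × {40} = {(p60,40), (p62,40)}
  {p62} × {39, 40} = {(p62,39), (p62,40)}
  {p60, p61, p62} × {39} = {(p60,39), (p61,39), (p62,39)}
  {p60, p61, p62} × {40} = {(p60,40), (p61,40), (p62,40)}
  {p60, p62} × {39, 40} = {(p60,39), (p60,40), (p62,39), (p62,40)}
  {p60, p61, p62} × {39, 40} = {(p60,39), (p60,40), (p61,39), (p61,40), (p62,39), (p62,40)}
These 13 distinct sets form the basis B.
Close under arbitrary unions to get τ_{X×Y}; counting gives |τ_{X×Y}| = 25.


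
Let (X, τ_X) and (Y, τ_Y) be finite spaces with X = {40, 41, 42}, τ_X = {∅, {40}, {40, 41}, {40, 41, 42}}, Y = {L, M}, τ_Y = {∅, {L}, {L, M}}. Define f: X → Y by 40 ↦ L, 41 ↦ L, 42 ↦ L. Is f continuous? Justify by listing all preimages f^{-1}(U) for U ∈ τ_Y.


f IS continuous.

Compute f^{-1}(U) for each U ∈ τ_Y:
  U = ∅: f^{-1}(U) = ∅ ∈ τ_X ✓.
  U = {L}: f^{-1}(U) = {40, 41, 42} ∈ τ_X ✓.
  U = {L, M}: f^{-1}(U) = {40, 41, 42} ∈ τ_X ✓.
Every preimage lies in τ_X, so f IS continuous.


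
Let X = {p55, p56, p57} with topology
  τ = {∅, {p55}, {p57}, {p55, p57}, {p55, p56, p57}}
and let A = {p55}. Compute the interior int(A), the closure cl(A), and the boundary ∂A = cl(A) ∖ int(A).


int(A) = {p55}, cl(A) = {p55, p56}, ∂A = {p56}.

Closed sets in (X, τ) are complements of opens:
  closed(X, τ) = {∅, {p56}, {p55, p56}, {p56, p57}, {p55, p56, p57}}.
int(A) = ⋃ {U ∈ τ : U ⊆ A}. Opens contained in A: ∅, {p55}.
Taking the union of these: int(A) = {p55}.
cl(A) = ⋂ {C closed : A ⊆ C}. Closed sets containing A: {p55, p56}, {p55, p56, p57}.
Intersecting these: cl(A) = {p55, p56}.
∂A = cl(A) ∖ int(A) = {p55, p56} ∖ {p55} = {p56}.


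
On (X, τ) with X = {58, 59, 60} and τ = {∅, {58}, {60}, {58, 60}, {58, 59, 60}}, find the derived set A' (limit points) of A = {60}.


A' = {59}

For each x ∈ X, list the open sets U ∈ τ with x ∈ U, then check whether U ∩ (A ∖ {x}) ≠ ∅ for every such U.
  x = 58: open {58} ∋ x has {58} ∩ (A ∖ {58}) = ∅, so x is NOT a limit point.
  x = 59: opens ∋ x are {58, 59, 60}; each meets A ∖ {59}, so x IS a limit point.
  x = 60: open {60} ∋ x has {60} ∩ (A ∖ {60}) = ∅, so x is NOT a limit point.
Collecting: A' = {59}.


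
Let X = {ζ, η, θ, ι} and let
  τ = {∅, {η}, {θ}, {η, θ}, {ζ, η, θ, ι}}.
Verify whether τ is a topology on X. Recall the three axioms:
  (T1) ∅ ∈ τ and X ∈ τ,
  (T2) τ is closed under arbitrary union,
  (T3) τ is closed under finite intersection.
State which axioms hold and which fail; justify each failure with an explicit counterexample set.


τ IS a topology on X.

Axiom (T1): ∅ ∈ τ? Yes; X ∈ τ? Yes.
Axiom (T2/T3): check pairwise unions and intersections of members of τ.
All pairwise intersections and unions checked — each lies in τ. Therefore τ satisfies (T1), (T2), (T3): it IS a topology on X.


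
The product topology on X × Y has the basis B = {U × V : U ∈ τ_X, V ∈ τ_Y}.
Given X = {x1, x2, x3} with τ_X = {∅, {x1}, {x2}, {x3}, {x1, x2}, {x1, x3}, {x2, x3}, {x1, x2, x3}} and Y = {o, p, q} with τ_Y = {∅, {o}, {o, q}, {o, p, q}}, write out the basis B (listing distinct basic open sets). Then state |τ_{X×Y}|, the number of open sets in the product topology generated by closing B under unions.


Basis B = {∅ × ∅, {x1} × {o}, {x2} × {o}, {x3} × {o}, {x1} × {o, q}, {x1, x2} × {o}, {x1, x3} × {o}, {x2} × {o, q}, {x2, x3} × {o}, {x3} × {o, q}, {x1} × {o, p, q}, {x1, x2, x3} × {o}, {x2} × {o, p, q}, {x3} × {o, p, q}, {x1, x2} × {o, q}, {x1, x3} × {o, q}, {x2, x3} × {o, q}, {x1, x2} × {o, p, q}, {x1, x3} × {o, p, q}, {x1, x2, x3} × {o, q}, {x2, x3} × {o, p, q}, {x1, x2, x3} × {o, p, q}}; |τ_{X×Y}| = 64.

Enumerate products U × V with U ∈ τ_X, V ∈ τ_Y (deduplicated):
  ∅ × ∅ = {} (∅)
  {x1} × {o} = {(x1,o)}
  {x2} × {o} = {(x2,o)}
  {x3} × {o} = {(x3,o)}
  {x1} × {o, q} = {(x1,o), (x1,q)}
  {x1, x2} × {o} = {(x1,o), (x2,o)}
  {x1, x3} × {o} = {(x1,o), (x3,o)}
  {x2} × {o, q} = {(x2,o), (x2,q)}
  {x2, x3} × {o} = {(x2,o), (x3,o)}
  {x3} × {o, q} = {(x3,o), (x3,q)}
  {x1} × {o, p, q} = {(x1,o), (x1,p), (x1,q)}
  {x1, x2, x3} × {o} = {(x1,o), (x2,o), (x3,o)}
  {x2} × {o, p, q} = {(x2,o), (x2,p), (x2,q)}
  {x3} × {o, p, q} = {(x3,o), (x3,p), (x3,q)}
  {x1, x2} × {o, q} = {(x1,o), (x1,q), (x2,o), (x2,q)}
  {x1, x3} × {o, q} = {(x1,o), (x1,q), (x3,o), (x3,q)}
  {x2, x3} × {o, q} = {(x2,o), (x2,q), (x3,o), (x3,q)}
  {x1, x2} × {o, p, q} = {(x1,o), (x1,p), (x1,q), (x2,o), (x2,p), (x2,q)}
  {x1, x3} × {o, p, q} = {(x1,o), (x1,p), (x1,q), (x3,o), (x3,p), (x3,q)}
  {x1, x2, x3} × {o, q} = {(x1,o), (x1,q), (x2,o), (x2,q), (x3,o), (x3,q)}
  {x2, x3} × {o, p, q} = {(x2,o), (x2,p), (x2,q), (x3,o), (x3,p), (x3,q)}
  {x1, x2, x3} × {o, p, q} = {(x1,o), (x1,p), (x1,q), (x2,o), (x2,p), (x2,q), (x3,o), (x3,p), (x3,q)}
These 22 distinct sets form the basis B.
Close under arbitrary unions to get τ_{X×Y}; counting gives |τ_{X×Y}| = 64.


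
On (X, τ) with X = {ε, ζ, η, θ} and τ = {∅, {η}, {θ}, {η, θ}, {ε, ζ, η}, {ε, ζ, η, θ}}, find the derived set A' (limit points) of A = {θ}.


A' = ∅

For each x ∈ X, list the open sets U ∈ τ with x ∈ U, then check whether U ∩ (A ∖ {x}) ≠ ∅ for every such U.
  x = ε: open {ε, ζ, η} ∋ x has {ε, ζ, η} ∩ (A ∖ {ε}) = ∅, so x is NOT a limit point.
  x = ζ: open {ε, ζ, η} ∋ x has {ε, ζ, η} ∩ (A ∖ {ζ}) = ∅, so x is NOT a limit point.
  x = η: open {η} ∋ x has {η} ∩ (A ∖ {η}) = ∅, so x is NOT a limit point.
  x = θ: open {θ} ∋ x has {θ} ∩ (A ∖ {θ}) = ∅, so x is NOT a limit point.
Collecting: A' = ∅.


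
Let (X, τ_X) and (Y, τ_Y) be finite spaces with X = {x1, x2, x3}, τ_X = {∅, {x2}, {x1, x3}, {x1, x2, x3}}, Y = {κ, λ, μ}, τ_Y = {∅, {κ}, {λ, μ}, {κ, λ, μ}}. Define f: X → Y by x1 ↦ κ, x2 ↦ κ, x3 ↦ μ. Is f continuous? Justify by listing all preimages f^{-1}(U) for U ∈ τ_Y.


f is NOT continuous.

Compute f^{-1}(U) for each U ∈ τ_Y:
  U = ∅: f^{-1}(U) = ∅ ∈ τ_X ✓.
  U = {κ}: f^{-1}(U) = {x1, x2} ∉ τ_X ✗.
  U = {λ, μ}: f^{-1}(U) = {x3} ∉ τ_X ✗.
  U = {κ, λ, μ}: f^{-1}(U) = {x1, x2, x3} ∈ τ_X ✓.
Found U = {κ} with f^{-1}(U) = {x1, x2} not in τ_X. Therefore f is NOT continuous.


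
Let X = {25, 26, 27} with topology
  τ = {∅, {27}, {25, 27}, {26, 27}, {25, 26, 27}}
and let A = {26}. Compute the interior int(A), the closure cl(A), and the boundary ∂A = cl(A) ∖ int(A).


int(A) = ∅, cl(A) = {26}, ∂A = {26}.

Closed sets in (X, τ) are complements of opens:
  closed(X, τ) = {∅, {25}, {26}, {25, 26}, {25, 26, 27}}.
int(A) = ⋃ {U ∈ τ : U ⊆ A}. Opens contained in A: ∅.
Taking the union of these: int(A) = ∅.
cl(A) = ⋂ {C closed : A ⊆ C}. Closed sets containing A: {26}, {25, 26}, {25, 26, 27}.
Intersecting these: cl(A) = {26}.
∂A = cl(A) ∖ int(A) = {26} ∖ ∅ = {26}.


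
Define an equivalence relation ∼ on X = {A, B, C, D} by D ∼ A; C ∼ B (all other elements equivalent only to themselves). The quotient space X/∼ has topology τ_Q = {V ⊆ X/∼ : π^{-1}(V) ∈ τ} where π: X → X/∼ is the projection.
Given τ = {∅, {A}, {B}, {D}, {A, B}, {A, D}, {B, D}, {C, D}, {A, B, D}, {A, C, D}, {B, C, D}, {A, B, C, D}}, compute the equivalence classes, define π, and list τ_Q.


X/∼ = {[A=D], [B=C]}; |τ_Q| = 3.

Equivalence classes: [A=D], [B=C].
Quotient map π: X → X/∼ sends A ↦ [A=D], B ↦ [B=C], C ↦ [B=C], D ↦ [A=D].
For each subset V ⊆ X/∼, compute π^{-1}(V) ⊆ X and check whether π^{-1}(V) ∈ τ. V is open in τ_Q iff π^{-1}(V) ∈ τ.
  V = {}: π^{-1}(V) = ∅ ∈ τ ✓.
  V = {[A=D]}: π^{-1}(V) = {A, D} ∈ τ ✓.
  V = {[B=C]}: π^{-1}(V) = {B, C} ∉ τ ✗.
  V = {[A=D], [B=C]}: π^{-1}(V) = {A, B, C, D} ∈ τ ✓.
Open sets in the quotient: τ_Q = {{}, {[A=D]}, {[A=D], [B=C]}} (3 elements).


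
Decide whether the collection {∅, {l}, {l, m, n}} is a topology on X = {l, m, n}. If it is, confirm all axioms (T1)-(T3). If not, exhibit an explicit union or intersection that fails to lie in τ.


τ IS a topology on X.

Axiom (T1): ∅ ∈ τ? Yes; X ∈ τ? Yes.
Axiom (T2/T3): check pairwise unions and intersections of members of τ.
All pairwise intersections and unions checked — each lies in τ. Therefore τ satisfies (T1), (T2), (T3): it IS a topology on X.


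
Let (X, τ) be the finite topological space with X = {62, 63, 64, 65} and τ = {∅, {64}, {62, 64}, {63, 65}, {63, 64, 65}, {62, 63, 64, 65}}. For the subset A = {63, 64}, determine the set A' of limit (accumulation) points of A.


A' = {62, 65}

For each x ∈ X, list the open sets U ∈ τ with x ∈ U, then check whether U ∩ (A ∖ {x}) ≠ ∅ for every such U.
  x = 62: opens ∋ x are {62, 64}, {62, 63, 64, 65}; each meets A ∖ {62}, so x IS a limit point.
  x = 63: open {63, 65} ∋ x has {63, 65} ∩ (A ∖ {63}) = ∅, so x is NOT a limit point.
  x = 64: open {64} ∋ x has {64} ∩ (A ∖ {64}) = ∅, so x is NOT a limit point.
  x = 65: opens ∋ x are {63, 65}, {63, 64, 65}, {62, 63, 64, 65}; each meets A ∖ {65}, so x IS a limit point.
Collecting: A' = {62, 65}.


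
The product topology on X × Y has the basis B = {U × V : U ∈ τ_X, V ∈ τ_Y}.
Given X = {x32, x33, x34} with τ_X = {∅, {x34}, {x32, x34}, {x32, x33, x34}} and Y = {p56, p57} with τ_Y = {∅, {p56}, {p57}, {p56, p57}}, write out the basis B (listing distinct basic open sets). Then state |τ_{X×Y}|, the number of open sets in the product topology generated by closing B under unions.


Basis B = {∅ × ∅, {x34} × {p56}, {x34} × {p57}, {x32, x34} × {p56}, {x32, x34} × {p57}, {x34} × {p56, p57}, {x32, x33, x34} × {p56}, {x32, x33, x34} × {p57}, {x32, x34} × {p56, p57}, {x32, x33, x34} × {p56, p57}}; |τ_{X×Y}| = 16.

Enumerate products U × V with U ∈ τ_X, V ∈ τ_Y (deduplicated):
  ∅ × ∅ = {} (∅)
  {x34} × {p56} = {(x34,p56)}
  {x34} × {p57} = {(x34,p57)}
  {x32, x34} × {p56} = {(x32,p56), (x34,p56)}
  {x32, x34} × {p57} = {(x32,p57), (x34,p57)}
  {x34} × {p56, p57} = {(x34,p56), (x34,p57)}
  {x32, x33, x34} × {p56} = {(x32,p56), (x33,p56), (x34,p56)}
  {x32, x33, x34} × {p57} = {(x32,p57), (x33,p57), (x34,p57)}
  {x32, x34} × {p56, p57} = {(x32,p56), (x32,p57), (x34,p56), (x34,p57)}
  {x32, x33, x34} × {p56, p57} = {(x32,p56), (x32,p57), (x33,p56), (x33,p57), (x34,p56), (x34,p57)}
These 10 distinct sets form the basis B.
Close under arbitrary unions to get τ_{X×Y}; counting gives |τ_{X×Y}| = 16.


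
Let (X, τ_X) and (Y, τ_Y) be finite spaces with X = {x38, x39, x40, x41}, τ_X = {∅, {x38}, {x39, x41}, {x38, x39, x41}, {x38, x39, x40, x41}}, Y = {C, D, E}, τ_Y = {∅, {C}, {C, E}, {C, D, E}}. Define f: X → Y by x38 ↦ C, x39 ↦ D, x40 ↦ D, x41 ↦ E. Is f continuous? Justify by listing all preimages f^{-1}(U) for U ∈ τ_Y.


f is NOT continuous.

Compute f^{-1}(U) for each U ∈ τ_Y:
  U = ∅: f^{-1}(U) = ∅ ∈ τ_X ✓.
  U = {C}: f^{-1}(U) = {x38} ∈ τ_X ✓.
  U = {C, E}: f^{-1}(U) = {x38, x41} ∉ τ_X ✗.
  U = {C, D, E}: f^{-1}(U) = {x38, x39, x40, x41} ∈ τ_X ✓.
Found U = {C, E} with f^{-1}(U) = {x38, x41} not in τ_X. Therefore f is NOT continuous.


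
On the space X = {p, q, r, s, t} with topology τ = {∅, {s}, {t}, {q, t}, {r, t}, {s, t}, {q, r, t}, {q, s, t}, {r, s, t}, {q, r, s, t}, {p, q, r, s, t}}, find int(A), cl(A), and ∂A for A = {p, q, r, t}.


int(A) = {q, r, t}, cl(A) = {p, q, r, t}, ∂A = {p}.

Closed sets in (X, τ) are complements of opens:
  closed(X, τ) = {∅, {p}, {p, q}, {p, r}, {p, s}, {p, q, r}, {p, q, s}, {p, r, s}, {p, q, r, s}, {p, q, r, t}, {p, q, r, s, t}}.
int(A) = ⋃ {U ∈ τ : U ⊆ A}. Opens contained in A: ∅, {t}, {q, t}, {r, t}, {q, r, t}.
Taking the union of these: int(A) = {q, r, t}.
cl(A) = ⋂ {C closed : A ⊆ C}. Closed sets containing A: {p, q, r, t}, {p, q, r, s, t}.
Intersecting these: cl(A) = {p, q, r, t}.
∂A = cl(A) ∖ int(A) = {p, q, r, t} ∖ {q, r, t} = {p}.


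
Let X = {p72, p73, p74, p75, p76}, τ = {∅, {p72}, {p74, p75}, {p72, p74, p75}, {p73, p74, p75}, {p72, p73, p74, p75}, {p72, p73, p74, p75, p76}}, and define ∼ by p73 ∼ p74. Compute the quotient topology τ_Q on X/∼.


X/∼ = {[p72], [p73=p74], [p75], [p76]}; |τ_Q| = 5.

Equivalence classes: [p72], [p73=p74], [p75], [p76].
Quotient map π: X → X/∼ sends p72 ↦ [p72], p73 ↦ [p73=p74], p74 ↦ [p73=p74], p75 ↦ [p75], p76 ↦ [p76].
For each subset V ⊆ X/∼, compute π^{-1}(V) ⊆ X and check whether π^{-1}(V) ∈ τ. V is open in τ_Q iff π^{-1}(V) ∈ τ.
  V = {}: π^{-1}(V) = ∅ ∈ τ ✓.
  V = {[p72]}: π^{-1}(V) = {p72} ∈ τ ✓.
  V = {[p73=p74]}: π^{-1}(V) = {p73, p74} ∉ τ ✗.
  V = {[p72], [p73=p74]}: π^{-1}(V) = {p72, p73, p74} ∉ τ ✗.
  V = {[p75]}: π^{-1}(V) = {p75} ∉ τ ✗.
  V = {[p72], [p75]}: π^{-1}(V) = {p72, p75} ∉ τ ✗.
  V = {[p73=p74], [p75]}: π^{-1}(V) = {p73, p74, p75} ∈ τ ✓.
  V = {[p72], [p73=p74], [p75]}: π^{-1}(V) = {p72, p73, p74, p75} ∈ τ ✓.
  V = {[p76]}: π^{-1}(V) = {p76} ∉ τ ✗.
  V = {[p72], [p76]}: π^{-1}(V) = {p72, p76} ∉ τ ✗.
  V = {[p73=p74], [p76]}: π^{-1}(V) = {p73, p74, p76} ∉ τ ✗.
  V = {[p72], [p73=p74], [p76]}: π^{-1}(V) = {p72, p73, p74, p76} ∉ τ ✗.
  V = {[p75], [p76]}: π^{-1}(V) = {p75, p76} ∉ τ ✗.
  V = {[p72], [p75], [p76]}: π^{-1}(V) = {p72, p75, p76} ∉ τ ✗.
  V = {[p73=p74], [p75], [p76]}: π^{-1}(V) = {p73, p74, p75, p76} ∉ τ ✗.
  V = {[p72], [p73=p74], [p75], [p76]}: π^{-1}(V) = {p72, p73, p74, p75, p76} ∈ τ ✓.
Open sets in the quotient: τ_Q = {{}, {[p72]}, {[p73=p74], [p75]}, {[p72], [p73=p74], [p75]}, {[p72], [p73=p74], [p75], [p76]}} (5 elements).


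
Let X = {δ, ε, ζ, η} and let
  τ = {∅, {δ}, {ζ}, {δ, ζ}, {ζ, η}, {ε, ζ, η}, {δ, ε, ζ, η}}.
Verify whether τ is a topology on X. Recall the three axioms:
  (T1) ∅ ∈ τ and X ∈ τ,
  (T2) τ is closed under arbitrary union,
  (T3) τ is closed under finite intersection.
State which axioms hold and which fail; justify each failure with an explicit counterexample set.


τ is NOT a topology on X.

Axiom (T1): ∅ ∈ τ? Yes; X ∈ τ? Yes.
Axiom (T2/T3): check pairwise unions and intersections of members of τ.
Counterexample for (T2): {δ} ∪ {ζ, η} = {δ, ζ, η} ∉ τ. Therefore τ is NOT a topology.


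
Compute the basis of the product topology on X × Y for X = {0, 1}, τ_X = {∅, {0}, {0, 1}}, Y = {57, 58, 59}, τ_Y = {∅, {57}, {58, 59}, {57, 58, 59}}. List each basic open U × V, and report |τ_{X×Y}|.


Basis B = {∅ × ∅, {0} × {57}, {0, 1} × {57}, {0} × {58, 59}, {0} × {57, 58, 59}, {0, 1} × {58, 59}, {0, 1} × {57, 58, 59}}; |τ_{X×Y}| = 9.

Enumerate products U × V with U ∈ τ_X, V ∈ τ_Y (deduplicated):
  ∅ × ∅ = {} (∅)
  {0} × {57} = {(0,57)}
  {0, 1} × {57} = {(0,57), (1,57)}
  {0} × {58, 59} = {(0,58), (0,59)}
  {0} × {57, 58, 59} = {(0,57), (0,58), (0,59)}
  {0, 1} × {58, 59} = {(0,58), (0,59), (1,58), (1,59)}
  {0, 1} × {57, 58, 59} = {(0,57), (0,58), (0,59), (1,57), (1,58), (1,59)}
These 7 distinct sets form the basis B.
Close under arbitrary unions to get τ_{X×Y}; counting gives |τ_{X×Y}| = 9.


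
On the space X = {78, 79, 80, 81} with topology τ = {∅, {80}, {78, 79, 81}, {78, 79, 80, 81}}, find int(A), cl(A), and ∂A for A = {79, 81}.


int(A) = ∅, cl(A) = {78, 79, 81}, ∂A = {78, 79, 81}.

Closed sets in (X, τ) are complements of opens:
  closed(X, τ) = {∅, {80}, {78, 79, 81}, {78, 79, 80, 81}}.
int(A) = ⋃ {U ∈ τ : U ⊆ A}. Opens contained in A: ∅.
Taking the union of these: int(A) = ∅.
cl(A) = ⋂ {C closed : A ⊆ C}. Closed sets containing A: {78, 79, 81}, {78, 79, 80, 81}.
Intersecting these: cl(A) = {78, 79, 81}.
∂A = cl(A) ∖ int(A) = {78, 79, 81} ∖ ∅ = {78, 79, 81}.


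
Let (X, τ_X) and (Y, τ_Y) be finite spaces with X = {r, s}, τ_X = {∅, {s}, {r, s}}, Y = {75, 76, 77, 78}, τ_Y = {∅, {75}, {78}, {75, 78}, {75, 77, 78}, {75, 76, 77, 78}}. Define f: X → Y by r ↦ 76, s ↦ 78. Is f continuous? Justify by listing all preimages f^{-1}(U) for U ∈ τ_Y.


f IS continuous.

Compute f^{-1}(U) for each U ∈ τ_Y:
  U = ∅: f^{-1}(U) = ∅ ∈ τ_X ✓.
  U = {75}: f^{-1}(U) = ∅ ∈ τ_X ✓.
  U = {78}: f^{-1}(U) = {s} ∈ τ_X ✓.
  U = {75, 78}: f^{-1}(U) = {s} ∈ τ_X ✓.
  U = {75, 77, 78}: f^{-1}(U) = {s} ∈ τ_X ✓.
  U = {75, 76, 77, 78}: f^{-1}(U) = {r, s} ∈ τ_X ✓.
Every preimage lies in τ_X, so f IS continuous.


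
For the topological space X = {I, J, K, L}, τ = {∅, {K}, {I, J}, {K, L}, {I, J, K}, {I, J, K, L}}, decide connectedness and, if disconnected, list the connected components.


(X, τ) is disconnected; components = [{I, J}, {K, L}].

Find clopen sets (U ∈ τ with X ∖ U ∈ τ):
  U = ∅, X ∖ U = {I, J, K, L} — both open, so U is clopen.
  U = {I, J}, X ∖ U = {K, L} — both open, so U is clopen.
  U = {K, L}, X ∖ U = {I, J} — both open, so U is clopen.
  U = {I, J, K, L}, X ∖ U = ∅ — both open, so U is clopen.
Nontrivial clopen(s) exist: e.g. {I, J}. So (X, τ) is disconnected.
Compute connected components by grouping points that agree on all clopens:
  component: {I, J}
  component: {K, L}


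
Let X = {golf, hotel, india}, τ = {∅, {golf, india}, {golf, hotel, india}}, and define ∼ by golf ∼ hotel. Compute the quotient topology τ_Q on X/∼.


X/∼ = {[golf=hotel], [india]}; |τ_Q| = 2.

Equivalence classes: [golf=hotel], [india].
Quotient map π: X → X/∼ sends golf ↦ [golf=hotel], hotel ↦ [golf=hotel], india ↦ [india].
For each subset V ⊆ X/∼, compute π^{-1}(V) ⊆ X and check whether π^{-1}(V) ∈ τ. V is open in τ_Q iff π^{-1}(V) ∈ τ.
  V = {}: π^{-1}(V) = ∅ ∈ τ ✓.
  V = {[golf=hotel]}: π^{-1}(V) = {golf, hotel} ∉ τ ✗.
  V = {[india]}: π^{-1}(V) = {india} ∉ τ ✗.
  V = {[golf=hotel], [india]}: π^{-1}(V) = {golf, hotel, india} ∈ τ ✓.
Open sets in the quotient: τ_Q = {{}, {[golf=hotel], [india]}} (2 elements).


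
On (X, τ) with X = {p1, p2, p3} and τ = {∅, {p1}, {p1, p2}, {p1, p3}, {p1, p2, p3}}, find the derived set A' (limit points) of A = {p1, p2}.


A' = {p2, p3}

For each x ∈ X, list the open sets U ∈ τ with x ∈ U, then check whether U ∩ (A ∖ {x}) ≠ ∅ for every such U.
  x = p1: open {p1} ∋ x has {p1} ∩ (A ∖ {p1}) = ∅, so x is NOT a limit point.
  x = p2: opens ∋ x are {p1, p2}, {p1, p2, p3}; each meets A ∖ {p2}, so x IS a limit point.
  x = p3: opens ∋ x are {p1, p3}, {p1, p2, p3}; each meets A ∖ {p3}, so x IS a limit point.
Collecting: A' = {p2, p3}.


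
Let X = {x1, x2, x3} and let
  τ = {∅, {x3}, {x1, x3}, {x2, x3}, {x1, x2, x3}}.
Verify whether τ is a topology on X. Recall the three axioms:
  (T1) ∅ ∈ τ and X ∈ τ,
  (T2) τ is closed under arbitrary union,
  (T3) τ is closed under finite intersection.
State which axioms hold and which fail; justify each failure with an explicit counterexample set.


τ IS a topology on X.

Axiom (T1): ∅ ∈ τ? Yes; X ∈ τ? Yes.
Axiom (T2/T3): check pairwise unions and intersections of members of τ.
All pairwise intersections and unions checked — each lies in τ. Therefore τ satisfies (T1), (T2), (T3): it IS a topology on X.


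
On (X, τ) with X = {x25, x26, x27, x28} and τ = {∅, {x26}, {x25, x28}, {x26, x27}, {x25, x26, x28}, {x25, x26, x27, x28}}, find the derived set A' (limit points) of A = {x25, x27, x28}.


A' = {x25, x28}

For each x ∈ X, list the open sets U ∈ τ with x ∈ U, then check whether U ∩ (A ∖ {x}) ≠ ∅ for every such U.
  x = x25: opens ∋ x are {x25, x28}, {x25, x26, x28}, {x25, x26, x27, x28}; each meets A ∖ {x25}, so x IS a limit point.
  x = x26: open {x26} ∋ x has {x26} ∩ (A ∖ {x26}) = ∅, so x is NOT a limit point.
  x = x27: open {x26, x27} ∋ x has {x26, x27} ∩ (A ∖ {x27}) = ∅, so x is NOT a limit point.
  x = x28: opens ∋ x are {x25, x28}, {x25, x26, x28}, {x25, x26, x27, x28}; each meets A ∖ {x28}, so x IS a limit point.
Collecting: A' = {x25, x28}.


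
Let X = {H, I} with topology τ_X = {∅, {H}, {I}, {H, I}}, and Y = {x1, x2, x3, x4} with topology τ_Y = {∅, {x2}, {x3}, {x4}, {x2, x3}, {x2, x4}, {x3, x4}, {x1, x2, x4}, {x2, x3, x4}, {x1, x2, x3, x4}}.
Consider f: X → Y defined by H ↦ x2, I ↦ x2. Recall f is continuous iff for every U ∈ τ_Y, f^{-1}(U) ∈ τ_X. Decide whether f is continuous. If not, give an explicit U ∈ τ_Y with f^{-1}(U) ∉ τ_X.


f IS continuous.

Compute f^{-1}(U) for each U ∈ τ_Y:
  U = ∅: f^{-1}(U) = ∅ ∈ τ_X ✓.
  U = {x2}: f^{-1}(U) = {H, I} ∈ τ_X ✓.
  U = {x3}: f^{-1}(U) = ∅ ∈ τ_X ✓.
  U = {x4}: f^{-1}(U) = ∅ ∈ τ_X ✓.
  U = {x2, x3}: f^{-1}(U) = {H, I} ∈ τ_X ✓.
  U = {x2, x4}: f^{-1}(U) = {H, I} ∈ τ_X ✓.
  U = {x3, x4}: f^{-1}(U) = ∅ ∈ τ_X ✓.
  U = {x1, x2, x4}: f^{-1}(U) = {H, I} ∈ τ_X ✓.
  U = {x2, x3, x4}: f^{-1}(U) = {H, I} ∈ τ_X ✓.
  U = {x1, x2, x3, x4}: f^{-1}(U) = {H, I} ∈ τ_X ✓.
Every preimage lies in τ_X, so f IS continuous.


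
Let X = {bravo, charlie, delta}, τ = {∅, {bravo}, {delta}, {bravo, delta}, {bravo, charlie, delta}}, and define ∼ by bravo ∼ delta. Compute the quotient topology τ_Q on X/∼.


X/∼ = {[bravo=delta], [charlie]}; |τ_Q| = 3.

Equivalence classes: [bravo=delta], [charlie].
Quotient map π: X → X/∼ sends bravo ↦ [bravo=delta], charlie ↦ [charlie], delta ↦ [bravo=delta].
For each subset V ⊆ X/∼, compute π^{-1}(V) ⊆ X and check whether π^{-1}(V) ∈ τ. V is open in τ_Q iff π^{-1}(V) ∈ τ.
  V = {}: π^{-1}(V) = ∅ ∈ τ ✓.
  V = {[bravo=delta]}: π^{-1}(V) = {bravo, delta} ∈ τ ✓.
  V = {[charlie]}: π^{-1}(V) = {charlie} ∉ τ ✗.
  V = {[bravo=delta], [charlie]}: π^{-1}(V) = {bravo, charlie, delta} ∈ τ ✓.
Open sets in the quotient: τ_Q = {{}, {[bravo=delta]}, {[bravo=delta], [charlie]}} (3 elements).


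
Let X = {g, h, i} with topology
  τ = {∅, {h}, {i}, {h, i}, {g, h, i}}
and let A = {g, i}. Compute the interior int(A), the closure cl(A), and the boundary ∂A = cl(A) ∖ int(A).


int(A) = {i}, cl(A) = {g, i}, ∂A = {g}.

Closed sets in (X, τ) are complements of opens:
  closed(X, τ) = {∅, {g}, {g, h}, {g, i}, {g, h, i}}.
int(A) = ⋃ {U ∈ τ : U ⊆ A}. Opens contained in A: ∅, {i}.
Taking the union of these: int(A) = {i}.
cl(A) = ⋂ {C closed : A ⊆ C}. Closed sets containing A: {g, i}, {g, h, i}.
Intersecting these: cl(A) = {g, i}.
∂A = cl(A) ∖ int(A) = {g, i} ∖ {i} = {g}.


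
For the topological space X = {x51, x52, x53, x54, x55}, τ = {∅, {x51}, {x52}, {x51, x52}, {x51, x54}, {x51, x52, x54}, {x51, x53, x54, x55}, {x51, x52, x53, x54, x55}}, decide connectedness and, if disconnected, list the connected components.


(X, τ) is disconnected; components = [{x52}, {x51, x53, x54, x55}].

Find clopen sets (U ∈ τ with X ∖ U ∈ τ):
  U = ∅, X ∖ U = {x51, x52, x53, x54, x55} — both open, so U is clopen.
  U = {x52}, X ∖ U = {x51, x53, x54, x55} — both open, so U is clopen.
  U = {x51, x53, x54, x55}, X ∖ U = {x52} — both open, so U is clopen.
  U = {x51, x52, x53, x54, x55}, X ∖ U = ∅ — both open, so U is clopen.
Nontrivial clopen(s) exist: e.g. {x51, x53, x54, x55}. So (X, τ) is disconnected.
Compute connected components by grouping points that agree on all clopens:
  component: {x52}
  component: {x51, x53, x54, x55}


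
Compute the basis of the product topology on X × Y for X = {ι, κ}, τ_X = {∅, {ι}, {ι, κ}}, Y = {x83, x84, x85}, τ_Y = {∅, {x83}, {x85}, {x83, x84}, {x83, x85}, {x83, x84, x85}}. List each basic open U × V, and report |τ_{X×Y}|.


Basis B = {∅ × ∅, {ι} × {x83}, {ι} × {x85}, {ι} × {x83, x84}, {ι} × {x83, x85}, {ι, κ} × {x83}, {ι, κ} × {x85}, {ι} × {x83, x84, x85}, {ι, κ} × {x83, x84}, {ι, κ} × {x83, x85}, {ι, κ} × {x83, x84, x85}}; |τ_{X×Y}| = 18.

Enumerate products U × V with U ∈ τ_X, V ∈ τ_Y (deduplicated):
  ∅ × ∅ = {} (∅)
  {ι} × {x83} = {(ι,x83)}
  {ι} × {x85} = {(ι,x85)}
  {ι} × {x83, x84} = {(ι,x83), (ι,x84)}
  {ι} × {x83, x85} = {(ι,x83), (ι,x85)}
  {ι, κ} × {x83} = {(ι,x83), (κ,x83)}
  {ι, κ} × {x85} = {(ι,x85), (κ,x85)}
  {ι} × {x83, x84, x85} = {(ι,x83), (ι,x84), (ι,x85)}
  {ι, κ} × {x83, x84} = {(ι,x83), (ι,x84), (κ,x83), (κ,x84)}
  {ι, κ} × {x83, x85} = {(ι,x83), (ι,x85), (κ,x83), (κ,x85)}
  {ι, κ} × {x83, x84, x85} = {(ι,x83), (ι,x84), (ι,x85), (κ,x83), (κ,x84), (κ,x85)}
These 11 distinct sets form the basis B.
Close under arbitrary unions to get τ_{X×Y}; counting gives |τ_{X×Y}| = 18.


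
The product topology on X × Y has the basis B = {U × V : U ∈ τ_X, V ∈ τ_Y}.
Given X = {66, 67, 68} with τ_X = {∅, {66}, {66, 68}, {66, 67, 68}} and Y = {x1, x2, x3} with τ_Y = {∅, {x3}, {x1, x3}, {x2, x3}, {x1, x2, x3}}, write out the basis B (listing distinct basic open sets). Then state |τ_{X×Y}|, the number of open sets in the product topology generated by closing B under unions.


Basis B = {∅ × ∅, {66} × {x3}, {66} × {x1, x3}, {66} × {x2, x3}, {66, 68} × {x3}, {66} × {x1, x2, x3}, {66, 67, 68} × {x3}, {66, 68} × {x1, x3}, {66, 68} × {x2, x3}, {66, 68} × {x1, x2, x3}, {66, 67, 68} × {x1, x3}, {66, 67, 68} × {x2, x3}, {66, 67, 68} × {x1, x2, x3}}; |τ_{X×Y}| = 30.

Enumerate products U × V with U ∈ τ_X, V ∈ τ_Y (deduplicated):
  ∅ × ∅ = {} (∅)
  {66} × {x3} = {(66,x3)}
  {66} × {x1, x3} = {(66,x1), (66,x3)}
  {66} × {x2, x3} = {(66,x2), (66,x3)}
  {66, 68} × {x3} = {(66,x3), (68,x3)}
  {66} × {x1, x2, x3} = {(66,x1), (66,x2), (66,x3)}
  {66, 67, 68} × {x3} = {(66,x3), (67,x3), (68,x3)}
  {66, 68} × {x1, x3} = {(66,x1), (66,x3), (68,x1), (68,x3)}
  {66, 68} × {x2, x3} = {(66,x2), (66,x3), (68,x2), (68,x3)}
  {66, 68} × {x1, x2, x3} = {(66,x1), (66,x2), (66,x3), (68,x1), (68,x2), (68,x3)}
  {66, 67, 68} × {x1, x3} = {(66,x1), (66,x3), (67,x1), (67,x3), (68,x1), (68,x3)}
  {66, 67, 68} × {x2, x3} = {(66,x2), (66,x3), (67,x2), (67,x3), (68,x2), (68,x3)}
  {66, 67, 68} × {x1, x2, x3} = {(66,x1), (66,x2), (66,x3), (67,x1), (67,x2), (67,x3), (68,x1), (68,x2), (68,x3)}
These 13 distinct sets form the basis B.
Close under arbitrary unions to get τ_{X×Y}; counting gives |τ_{X×Y}| = 30.


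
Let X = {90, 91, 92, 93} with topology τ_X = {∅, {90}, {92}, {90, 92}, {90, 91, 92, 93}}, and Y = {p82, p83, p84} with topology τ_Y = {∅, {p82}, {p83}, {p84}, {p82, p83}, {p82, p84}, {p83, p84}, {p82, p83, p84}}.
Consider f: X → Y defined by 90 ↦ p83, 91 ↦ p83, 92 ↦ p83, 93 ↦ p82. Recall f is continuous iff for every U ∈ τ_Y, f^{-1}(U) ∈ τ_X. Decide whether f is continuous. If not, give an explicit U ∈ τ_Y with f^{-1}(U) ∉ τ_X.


f is NOT continuous.

Compute f^{-1}(U) for each U ∈ τ_Y:
  U = ∅: f^{-1}(U) = ∅ ∈ τ_X ✓.
  U = {p82}: f^{-1}(U) = {93} ∉ τ_X ✗.
  U = {p83}: f^{-1}(U) = {90, 91, 92} ∉ τ_X ✗.
  U = {p84}: f^{-1}(U) = ∅ ∈ τ_X ✓.
  U = {p82, p83}: f^{-1}(U) = {90, 91, 92, 93} ∈ τ_X ✓.
  U = {p82, p84}: f^{-1}(U) = {93} ∉ τ_X ✗.
  U = {p83, p84}: f^{-1}(U) = {90, 91, 92} ∉ τ_X ✗.
  U = {p82, p83, p84}: f^{-1}(U) = {90, 91, 92, 93} ∈ τ_X ✓.
Found U = {p82} with f^{-1}(U) = {93} not in τ_X. Therefore f is NOT continuous.


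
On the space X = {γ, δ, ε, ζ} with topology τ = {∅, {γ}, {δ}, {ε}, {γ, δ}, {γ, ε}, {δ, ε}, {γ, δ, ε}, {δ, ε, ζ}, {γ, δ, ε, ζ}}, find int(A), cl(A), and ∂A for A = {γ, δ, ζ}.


int(A) = {γ, δ}, cl(A) = {γ, δ, ζ}, ∂A = {ζ}.

Closed sets in (X, τ) are complements of opens:
  closed(X, τ) = {∅, {γ}, {ζ}, {γ, ζ}, {δ, ζ}, {ε, ζ}, {γ, δ, ζ}, {γ, ε, ζ}, {δ, ε, ζ}, {γ, δ, ε, ζ}}.
int(A) = ⋃ {U ∈ τ : U ⊆ A}. Opens contained in A: ∅, {γ}, {δ}, {γ, δ}.
Taking the union of these: int(A) = {γ, δ}.
cl(A) = ⋂ {C closed : A ⊆ C}. Closed sets containing A: {γ, δ, ζ}, {γ, δ, ε, ζ}.
Intersecting these: cl(A) = {γ, δ, ζ}.
∂A = cl(A) ∖ int(A) = {γ, δ, ζ} ∖ {γ, δ} = {ζ}.


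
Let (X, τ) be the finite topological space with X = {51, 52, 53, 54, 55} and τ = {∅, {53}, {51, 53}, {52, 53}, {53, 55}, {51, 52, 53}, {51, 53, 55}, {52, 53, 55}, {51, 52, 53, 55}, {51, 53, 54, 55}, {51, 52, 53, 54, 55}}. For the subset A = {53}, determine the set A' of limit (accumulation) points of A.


A' = {51, 52, 54, 55}

For each x ∈ X, list the open sets U ∈ τ with x ∈ U, then check whether U ∩ (A ∖ {x}) ≠ ∅ for every such U.
  x = 51: opens ∋ x are {51, 53}, {51, 52, 53}, {51, 53, 55}, {51, 52, 53, 55}, {51, 53, 54, 55}, {51, 52, 53, 54, 55}; each meets A ∖ {51}, so x IS a limit point.
  x = 52: opens ∋ x are {52, 53}, {51, 52, 53}, {52, 53, 55}, {51, 52, 53, 55}, {51, 52, 53, 54, 55}; each meets A ∖ {52}, so x IS a limit point.
  x = 53: open {53} ∋ x has {53} ∩ (A ∖ {53}) = ∅, so x is NOT a limit point.
  x = 54: opens ∋ x are {51, 53, 54, 55}, {51, 52, 53, 54, 55}; each meets A ∖ {54}, so x IS a limit point.
  x = 55: opens ∋ x are {53, 55}, {51, 53, 55}, {52, 53, 55}, {51, 52, 53, 55}, {51, 53, 54, 55}, {51, 52, 53, 54, 55}; each meets A ∖ {55}, so x IS a limit point.
Collecting: A' = {51, 52, 54, 55}.


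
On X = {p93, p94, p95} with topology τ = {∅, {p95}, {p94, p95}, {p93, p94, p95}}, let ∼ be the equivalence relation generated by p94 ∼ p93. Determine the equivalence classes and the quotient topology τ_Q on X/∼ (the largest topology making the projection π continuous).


X/∼ = {[p93=p94], [p95]}; |τ_Q| = 3.

Equivalence classes: [p93=p94], [p95].
Quotient map π: X → X/∼ sends p93 ↦ [p93=p94], p94 ↦ [p93=p94], p95 ↦ [p95].
For each subset V ⊆ X/∼, compute π^{-1}(V) ⊆ X and check whether π^{-1}(V) ∈ τ. V is open in τ_Q iff π^{-1}(V) ∈ τ.
  V = {}: π^{-1}(V) = ∅ ∈ τ ✓.
  V = {[p93=p94]}: π^{-1}(V) = {p93, p94} ∉ τ ✗.
  V = {[p95]}: π^{-1}(V) = {p95} ∈ τ ✓.
  V = {[p93=p94], [p95]}: π^{-1}(V) = {p93, p94, p95} ∈ τ ✓.
Open sets in the quotient: τ_Q = {{}, {[p95]}, {[p93=p94], [p95]}} (3 elements).


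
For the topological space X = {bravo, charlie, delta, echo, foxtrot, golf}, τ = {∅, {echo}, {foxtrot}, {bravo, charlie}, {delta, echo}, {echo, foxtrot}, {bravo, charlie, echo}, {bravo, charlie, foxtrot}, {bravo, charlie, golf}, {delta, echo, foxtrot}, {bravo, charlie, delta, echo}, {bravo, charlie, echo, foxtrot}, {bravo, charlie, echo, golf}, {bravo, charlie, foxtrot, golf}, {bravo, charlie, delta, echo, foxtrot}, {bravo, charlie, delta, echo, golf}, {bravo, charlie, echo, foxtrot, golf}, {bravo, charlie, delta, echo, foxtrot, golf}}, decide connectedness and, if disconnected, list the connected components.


(X, τ) is disconnected; components = [{foxtrot}, {delta, echo}, {bravo, charlie, golf}].

Find clopen sets (U ∈ τ with X ∖ U ∈ τ):
  U = ∅, X ∖ U = {bravo, charlie, delta, echo, foxtrot, golf} — both open, so U is clopen.
  U = {foxtrot}, X ∖ U = {bravo, charlie, delta, echo, golf} — both open, so U is clopen.
  U = {delta, echo}, X ∖ U = {bravo, charlie, foxtrot, golf} — both open, so U is clopen.
  U = {bravo, charlie, golf}, X ∖ U = {delta, echo, foxtrot} — both open, so U is clopen.
  U = {delta, echo, foxtrot}, X ∖ U = {bravo, charlie, golf} — both open, so U is clopen.
  U = {bravo, charlie, foxtrot, golf}, X ∖ U = {delta, echo} — both open, so U is clopen.
  U = {bravo, charlie, delta, echo, golf}, X ∖ U = {foxtrot} — both open, so U is clopen.
  U = {bravo, charlie, delta, echo, foxtrot, golf}, X ∖ U = ∅ — both open, so U is clopen.
Nontrivial clopen(s) exist: e.g. {delta, echo, foxtrot}. So (X, τ) is disconnected.
Compute connected components by grouping points that agree on all clopens:
  component: {foxtrot}
  component: {delta, echo}
  component: {bravo, charlie, golf}


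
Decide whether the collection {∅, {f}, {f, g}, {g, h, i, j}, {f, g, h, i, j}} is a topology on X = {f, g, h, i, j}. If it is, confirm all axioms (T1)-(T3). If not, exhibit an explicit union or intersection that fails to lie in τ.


τ is NOT a topology on X.

Axiom (T1): ∅ ∈ τ? Yes; X ∈ τ? Yes.
Axiom (T2/T3): check pairwise unions and intersections of members of τ.
Counterexample for (T3): {f, g} ∩ {g, h, i, j} = {g} ∉ τ. Therefore τ is NOT a topology.


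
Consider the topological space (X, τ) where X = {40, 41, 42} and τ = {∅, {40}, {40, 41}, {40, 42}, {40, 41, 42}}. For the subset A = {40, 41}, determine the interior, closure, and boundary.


int(A) = {40, 41}, cl(A) = {40, 41, 42}, ∂A = {42}.

Closed sets in (X, τ) are complements of opens:
  closed(X, τ) = {∅, {41}, {42}, {41, 42}, {40, 41, 42}}.
int(A) = ⋃ {U ∈ τ : U ⊆ A}. Opens contained in A: ∅, {40}, {40, 41}.
Taking the union of these: int(A) = {40, 41}.
cl(A) = ⋂ {C closed : A ⊆ C}. Closed sets containing A: {40, 41, 42}.
Intersecting these: cl(A) = {40, 41, 42}.
∂A = cl(A) ∖ int(A) = {40, 41, 42} ∖ {40, 41} = {42}.
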